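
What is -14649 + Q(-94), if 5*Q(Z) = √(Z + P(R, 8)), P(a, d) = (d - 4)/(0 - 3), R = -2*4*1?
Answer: -14649 + I*√858/15 ≈ -14649.0 + 1.9528*I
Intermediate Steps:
R = -8 (R = -8*1 = -8)
P(a, d) = 4/3 - d/3 (P(a, d) = (-4 + d)/(-3) = (-4 + d)*(-⅓) = 4/3 - d/3)
Q(Z) = √(-4/3 + Z)/5 (Q(Z) = √(Z + (4/3 - ⅓*8))/5 = √(Z + (4/3 - 8/3))/5 = √(Z - 4/3)/5 = √(-4/3 + Z)/5)
-14649 + Q(-94) = -14649 + √(-12 + 9*(-94))/15 = -14649 + √(-12 - 846)/15 = -14649 + √(-858)/15 = -14649 + (I*√858)/15 = -14649 + I*√858/15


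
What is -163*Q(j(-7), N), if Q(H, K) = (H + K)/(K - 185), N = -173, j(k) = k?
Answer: -14670/179 ≈ -81.955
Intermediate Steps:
Q(H, K) = (H + K)/(-185 + K)
-163*Q(j(-7), N) = -163*(-7 - 173)/(-185 - 173) = -163*(-180)/(-358) = -(-163)*(-180)/358 = -163*90/179 = -14670/179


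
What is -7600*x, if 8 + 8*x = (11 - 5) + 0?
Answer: 1900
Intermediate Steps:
x = -¼ (x = -1 + ((11 - 5) + 0)/8 = -1 + (6 + 0)/8 = -1 + (⅛)*6 = -1 + ¾ = -¼ ≈ -0.25000)
-7600*x = -7600*(-¼) = 1900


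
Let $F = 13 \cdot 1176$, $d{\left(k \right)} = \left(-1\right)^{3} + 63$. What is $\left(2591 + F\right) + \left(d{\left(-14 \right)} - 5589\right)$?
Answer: $12352$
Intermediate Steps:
$d{\left(k \right)} = 62$ ($d{\left(k \right)} = -1 + 63 = 62$)
$F = 15288$
$\left(2591 + F\right) + \left(d{\left(-14 \right)} - 5589\right) = \left(2591 + 15288\right) + \left(62 - 5589\right) = 17879 + \left(62 - 5589\right) = 17879 - 5527 = 12352$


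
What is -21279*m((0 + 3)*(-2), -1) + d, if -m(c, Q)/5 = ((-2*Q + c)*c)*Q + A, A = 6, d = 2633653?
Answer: 718543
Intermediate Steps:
m(c, Q) = -30 - 5*Q*c*(c - 2*Q) (m(c, Q) = -5*(((-2*Q + c)*c)*Q + 6) = -5*(((c - 2*Q)*c)*Q + 6) = -5*((c*(c - 2*Q))*Q + 6) = -5*(Q*c*(c - 2*Q) + 6) = -5*(6 + Q*c*(c - 2*Q)) = -30 - 5*Q*c*(c - 2*Q))
-21279*m((0 + 3)*(-2), -1) + d = -21279*(-30 - 5*(-1)*((0 + 3)*(-2))² + 10*((0 + 3)*(-2))*(-1)²) + 2633653 = -21279*(-30 - 5*(-1)*(3*(-2))² + 10*(3*(-2))*1) + 2633653 = -21279*(-30 - 5*(-1)*(-6)² + 10*(-6)*1) + 2633653 = -21279*(-30 - 5*(-1)*36 - 60) + 2633653 = -21279*(-30 + 180 - 60) + 2633653 = -21279*90 + 2633653 = -1915110 + 2633653 = 718543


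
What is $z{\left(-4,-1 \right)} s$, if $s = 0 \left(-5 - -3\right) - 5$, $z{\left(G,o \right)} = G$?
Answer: $20$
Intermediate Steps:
$s = -5$ ($s = 0 \left(-5 + 3\right) - 5 = 0 \left(-2\right) - 5 = 0 - 5 = -5$)
$z{\left(-4,-1 \right)} s = \left(-4\right) \left(-5\right) = 20$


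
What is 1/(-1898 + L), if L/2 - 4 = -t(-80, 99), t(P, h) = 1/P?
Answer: -40/75599 ≈ -0.00052911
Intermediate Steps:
L = 321/40 (L = 8 + 2*(-1/(-80)) = 8 + 2*(-1*(-1/80)) = 8 + 2*(1/80) = 8 + 1/40 = 321/40 ≈ 8.0250)
1/(-1898 + L) = 1/(-1898 + 321/40) = 1/(-75599/40) = -40/75599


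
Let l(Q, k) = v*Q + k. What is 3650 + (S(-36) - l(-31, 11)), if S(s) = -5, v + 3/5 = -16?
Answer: 15597/5 ≈ 3119.4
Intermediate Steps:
v = -83/5 (v = -⅗ - 16 = -83/5 ≈ -16.600)
l(Q, k) = k - 83*Q/5 (l(Q, k) = -83*Q/5 + k = k - 83*Q/5)
3650 + (S(-36) - l(-31, 11)) = 3650 + (-5 - (11 - 83/5*(-31))) = 3650 + (-5 - (11 + 2573/5)) = 3650 + (-5 - 1*2628/5) = 3650 + (-5 - 2628/5) = 3650 - 2653/5 = 15597/5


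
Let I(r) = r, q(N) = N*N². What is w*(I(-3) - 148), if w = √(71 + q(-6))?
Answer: -151*I*√145 ≈ -1818.3*I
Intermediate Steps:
q(N) = N³
w = I*√145 (w = √(71 + (-6)³) = √(71 - 216) = √(-145) = I*√145 ≈ 12.042*I)
w*(I(-3) - 148) = (I*√145)*(-3 - 148) = (I*√145)*(-151) = -151*I*√145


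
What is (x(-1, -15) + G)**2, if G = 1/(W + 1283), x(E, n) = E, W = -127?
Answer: 1334025/1336336 ≈ 0.99827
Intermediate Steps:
G = 1/1156 (G = 1/(-127 + 1283) = 1/1156 ≈ 0.00086505)
(x(-1, -15) + G)**2 = (-1 + 1/1156)**2 = (-1155/1156)**2 = 1334025/1336336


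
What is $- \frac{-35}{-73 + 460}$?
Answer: $\frac{35}{387} \approx 0.090439$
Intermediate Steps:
$- \frac{-35}{-73 + 460} = - \frac{-35}{387} = \left(-1\right) \left(- \frac{35}{387}\right) = \frac{35}{387}$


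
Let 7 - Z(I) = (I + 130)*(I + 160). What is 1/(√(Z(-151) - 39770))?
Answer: -I*√39574/39574 ≈ -0.0050268*I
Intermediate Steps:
Z(I) = 7 - (130 + I)*(160 + I) (Z(I) = 7 - (I + 130)*(I + 160) = 7 - (130 + I)*(160 + I))
1/(√(Z(-151) - 39770)) = 1/(√((-20793 - 1*(-151)² - 290*(-151)) - 39770)) = 1/(√((-20793 - 1*22801 + 43790) - 39770)) = 1/(√((-20793 - 22801 + 43790) - 39770)) = 1/(√(196 - 39770)) = 1/(√(-39574)) = 1/(I*√39574) = -I*√39574/39574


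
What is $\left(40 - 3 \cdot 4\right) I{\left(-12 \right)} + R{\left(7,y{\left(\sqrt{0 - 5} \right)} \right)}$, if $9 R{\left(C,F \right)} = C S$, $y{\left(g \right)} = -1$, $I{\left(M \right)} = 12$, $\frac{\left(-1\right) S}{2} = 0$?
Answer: $336$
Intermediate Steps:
$S = 0$ ($S = \left(-2\right) 0 = 0$)
$R{\left(C,F \right)} = 0$ ($R{\left(C,F \right)} = \frac{C 0}{9} = \frac{1}{9} \cdot 0 = 0$)
$\left(40 - 3 \cdot 4\right) I{\left(-12 \right)} + R{\left(7,y{\left(\sqrt{0 - 5} \right)} \right)} = \left(40 - 3 \cdot 4\right) 12 + 0 = \left(40 - 12\right) 12 + 0 = 28 \cdot 12 + 0 = 336 + 0 = 336$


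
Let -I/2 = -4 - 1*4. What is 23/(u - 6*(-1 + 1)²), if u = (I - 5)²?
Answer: 23/121 ≈ 0.19008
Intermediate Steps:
I = 16 (I = -2*(-4 - 1*4) = -2*(-4 - 4) = -2*(-8) = 16)
u = 121 (u = (16 - 5)² = 11² = 121)
23/(u - 6*(-1 + 1)²) = 23/(121 - 6*(-1 + 1)²) = 23/(121 - 6*0²) = 23/(121 - 6*0) = 23/(121 + 0) = 23/121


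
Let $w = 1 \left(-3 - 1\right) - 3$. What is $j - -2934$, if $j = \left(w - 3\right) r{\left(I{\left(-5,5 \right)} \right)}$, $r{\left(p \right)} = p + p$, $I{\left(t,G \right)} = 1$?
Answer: $2914$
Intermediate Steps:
$w = -7$ ($w = 1 \left(-4\right) - 3 = -4 - 3 = -7$)
$r{\left(p \right)} = 2 p$
$j = -20$ ($j = \left(-7 - 3\right) 2 \cdot 1 = \left(-10\right) 2 = -20$)
$j - -2934 = -20 - -2934 = -20 + 2934 = 2914$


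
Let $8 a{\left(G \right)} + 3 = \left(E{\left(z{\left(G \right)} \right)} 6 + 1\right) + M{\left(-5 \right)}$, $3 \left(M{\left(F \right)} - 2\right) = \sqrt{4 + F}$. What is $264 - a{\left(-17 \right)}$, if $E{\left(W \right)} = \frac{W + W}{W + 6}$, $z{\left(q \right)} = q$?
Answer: $\frac{5757}{22} - \frac{i}{24} \approx 261.68 - 0.041667 i$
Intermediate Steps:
$M{\left(F \right)} = 2 + \frac{\sqrt{4 + F}}{3}$
$E{\left(W \right)} = \frac{2 W}{6 + W}$
$a{\left(G \right)} = \frac{i}{24} + \frac{3 G}{2 \left(6 + G\right)}$ ($a{\left(G \right)} = - \frac{3}{8} + \frac{\left(\frac{2 G}{6 + G} 6 + 1\right) + \left(2 + \frac{\sqrt{4 - 5}}{3}\right)}{8} = - \frac{3}{8} + \frac{\left(\frac{12 G}{6 + G} + 1\right) + \left(2 + \frac{\sqrt{-1}}{3}\right)}{8} = - \frac{3}{8} + \frac{\left(1 + \frac{12 G}{6 + G}\right) + \left(2 + \frac{i}{3}\right)}{8} = - \frac{3}{8} + \frac{3 + \frac{i}{3} + \frac{12 G}{6 + G}}{8} = - \frac{3}{8} + \left(\frac{3}{8} + \frac{i}{24} + \frac{3 G}{2 \left(6 + G\right)}\right) = \frac{i}{24} + \frac{3 G}{2 \left(6 + G\right)}$)
$264 - a{\left(-17 \right)} = 264 - \frac{36 \left(-17\right) + i \left(6 - 17\right)}{24 \left(6 - 17\right)} = 264 - \frac{-612 + i \left(-11\right)}{24 \left(-11\right)} = 264 - \frac{1}{24} \left(- \frac{1}{11}\right) \left(-612 - 11 i\right) = 264 - \left(\frac{51}{22} + \frac{i}{24}\right) = \frac{5757}{22} - \frac{i}{24}$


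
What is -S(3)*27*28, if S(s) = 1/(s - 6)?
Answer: 252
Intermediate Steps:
S(s) = 1/(-6 + s)
-S(3)*27*28 = -27/(-6 + 3)*28 = -27/(-3)*28 = -(-⅓*27)*28 = -(-9)*28 = -1*(-252) = 252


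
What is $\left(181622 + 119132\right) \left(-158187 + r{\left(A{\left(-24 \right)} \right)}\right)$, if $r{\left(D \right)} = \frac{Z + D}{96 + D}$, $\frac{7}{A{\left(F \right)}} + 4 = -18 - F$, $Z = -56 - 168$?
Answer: $- \frac{9467631859116}{199} \approx -4.7576 \cdot 10^{10}$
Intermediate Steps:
$Z = -224$ ($Z = -56 - 168 = -224$)
$A{\left(F \right)} = \frac{7}{-22 - F}$ ($A{\left(F \right)} = \frac{7}{-4 - \left(18 + F\right)} = \frac{7}{-22 - F}$)
$r{\left(D \right)} = \frac{-224 + D}{96 + D}$
$\left(181622 + 119132\right) \left(-158187 + r{\left(A{\left(-24 \right)} \right)}\right) = \left(181622 + 119132\right) \left(-158187 + \frac{-224 - \frac{7}{22 - 24}}{96 - \frac{7}{22 - 24}}\right) = 300754 \left(-158187 + \frac{-224 - \frac{7}{-2}}{96 - \frac{7}{-2}}\right) = 300754 \left(-158187 + \frac{-224 - - \frac{7}{2}}{96 - - \frac{7}{2}}\right) = 300754 \left(-158187 + \frac{-224 + \frac{7}{2}}{96 + \frac{7}{2}}\right) = 300754 \left(-158187 + \frac{1}{\frac{199}{2}} \left(- \frac{441}{2}\right)\right) = 300754 \left(-158187 + \frac{2}{199} \left(- \frac{441}{2}\right)\right) = 300754 \left(-158187 - \frac{441}{199}\right) = 300754 \left(- \frac{31479654}{199}\right) = - \frac{9467631859116}{199}$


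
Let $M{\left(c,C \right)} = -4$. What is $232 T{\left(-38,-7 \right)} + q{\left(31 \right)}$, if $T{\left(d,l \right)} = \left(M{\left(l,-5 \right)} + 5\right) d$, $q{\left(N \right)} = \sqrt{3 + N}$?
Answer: $-8816 + \sqrt{34} \approx -8810.2$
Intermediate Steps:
$T{\left(d,l \right)} = d$ ($T{\left(d,l \right)} = \left(-4 + 5\right) d = 1 d = d$)
$232 T{\left(-38,-7 \right)} + q{\left(31 \right)} = 232 \left(-38\right) + \sqrt{3 + 31} = -8816 + \sqrt{34}$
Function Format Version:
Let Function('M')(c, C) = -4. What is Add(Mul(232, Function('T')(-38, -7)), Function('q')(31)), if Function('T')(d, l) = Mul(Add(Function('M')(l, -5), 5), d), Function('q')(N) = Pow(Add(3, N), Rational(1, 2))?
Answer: Add(-8816, Pow(34, Rational(1, 2))) ≈ -8810.2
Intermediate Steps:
Function('T')(d, l) = d (Function('T')(d, l) = Mul(Add(-4, 5), d) = Mul(1, d) = d)
Add(Mul(232, Function('T')(-38, -7)), Function('q')(31)) = Add(Mul(232, -38), Pow(Add(3, 31), Rational(1, 2))) = Add(-8816, Pow(34, Rational(1, 2)))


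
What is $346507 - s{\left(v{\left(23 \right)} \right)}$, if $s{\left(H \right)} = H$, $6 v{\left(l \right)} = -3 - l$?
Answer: $\frac{1039534}{3} \approx 3.4651 \cdot 10^{5}$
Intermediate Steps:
$v{\left(l \right)} = - \frac{1}{2} - \frac{l}{6}$ ($v{\left(l \right)} = \frac{-3 - l}{6} = - \frac{1}{2} - \frac{l}{6}$)
$346507 - s{\left(v{\left(23 \right)} \right)} = 346507 - \left(- \frac{1}{2} - \frac{23}{6}\right) = 346507 - - \frac{13}{3} = 346507 + \frac{13}{3} = \frac{1039534}{3}$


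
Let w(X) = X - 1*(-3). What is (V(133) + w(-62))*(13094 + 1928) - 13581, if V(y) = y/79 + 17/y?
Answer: -1309875707/1501 ≈ -8.7267e+5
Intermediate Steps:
w(X) = 3 + X (w(X) = X + 3 = 3 + X)
V(y) = 17/y + y/79 (V(y) = y*(1/79) + 17/y = y/79 + 17/y = 17/y + y/79)
(V(133) + w(-62))*(13094 + 1928) - 13581 = ((17/133 + (1/79)*133) + (3 - 62))*(13094 + 1928) - 13581 = ((17*(1/133) + 133/79) - 59)*15022 - 13581 = ((17/133 + 133/79) - 59)*15022 - 13581 = (19032/10507 - 59)*15022 - 13581 = -600881/10507*15022 - 13581 = -1289490626/1501 - 13581 = -1309875707/1501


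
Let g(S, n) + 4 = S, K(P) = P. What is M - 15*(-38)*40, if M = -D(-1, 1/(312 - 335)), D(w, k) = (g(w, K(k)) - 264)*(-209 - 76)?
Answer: -53865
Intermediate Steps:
g(S, n) = -4 + S
D(w, k) = 76380 - 285*w (D(w, k) = ((-4 + w) - 264)*(-209 - 76) = (-268 + w)*(-285) = 76380 - 285*w)
M = -76665 (M = -(76380 - 285*(-1)) = -(76380 + 285) = -1*76665 = -76665)
M - 15*(-38)*40 = -76665 - 15*(-38)*40 = -76665 + 570*40 = -76665 + 22800 = -53865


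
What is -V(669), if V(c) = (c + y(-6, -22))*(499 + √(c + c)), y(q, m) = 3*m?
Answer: -300897 - 603*√1338 ≈ -3.2295e+5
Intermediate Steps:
V(c) = (-66 + c)*(499 + √2*√c) (V(c) = (c + 3*(-22))*(499 + √(c + c)) = (c - 66)*(499 + √(2*c)) = (-66 + c)*(499 + √2*√c))
-V(669) = -(-32934 + 499*669 + √2*669^(3/2) - 66*√2*√669) = -(-32934 + 333831 + √2*(669*√669) - 66*√1338) = -(-32934 + 333831 + 669*√1338 - 66*√1338) = -(300897 + 603*√1338) = -300897 - 603*√1338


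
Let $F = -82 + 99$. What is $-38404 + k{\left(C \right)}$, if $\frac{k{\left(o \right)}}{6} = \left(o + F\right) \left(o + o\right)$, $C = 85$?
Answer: $65636$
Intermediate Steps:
$F = 17$
$k{\left(o \right)} = 12 o \left(17 + o\right)$ ($k{\left(o \right)} = 6 \left(o + 17\right) \left(o + o\right) = 6 \left(17 + o\right) 2 o = 6 \cdot 2 o \left(17 + o\right) = 12 o \left(17 + o\right)$)
$-38404 + k{\left(C \right)} = -38404 + 12 \cdot 85 \left(17 + 85\right) = -38404 + 12 \cdot 85 \cdot 102 = -38404 + 104040 = 65636$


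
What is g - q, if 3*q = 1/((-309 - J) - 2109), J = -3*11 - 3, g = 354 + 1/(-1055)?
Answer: 2668810529/7539030 ≈ 354.00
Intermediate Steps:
g = 373469/1055 (g = 354 - 1/1055 = 373469/1055 ≈ 354.00)
J = -36 (J = -33 - 3 = -36)
q = -1/7146 (q = 1/(3*((-309 - 1*(-36)) - 2109)) = 1/(3*((-309 + 36) - 2109)) = 1/(3*(-273 - 2109)) = (1/3)/(-2382) = (1/3)*(-1/2382) = -1/7146 ≈ -0.00013994)
g - q = 373469/1055 - 1*(-1/7146) = 373469/1055 + 1/7146 = 2668810529/7539030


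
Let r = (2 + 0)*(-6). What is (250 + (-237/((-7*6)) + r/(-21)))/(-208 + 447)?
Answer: 3587/3346 ≈ 1.0720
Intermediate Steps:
r = -12 (r = 2*(-6) = -12)
(250 + (-237/((-7*6)) + r/(-21)))/(-208 + 447) = (250 + (-237/((-7*6)) - 12/(-21)))/(-208 + 447) = (250 + (-237/(-42) - 12*(-1/21)))/239 = (250 + (-237*(-1/42) + 4/7))*(1/239) = (250 + (79/14 + 4/7))*(1/239) = (250 + 87/14)*(1/239) = (3587/14)*(1/239) = 3587/3346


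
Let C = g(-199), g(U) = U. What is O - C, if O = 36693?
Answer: 36892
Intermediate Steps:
C = -199
O - C = 36693 - 1*(-199) = 36693 + 199 = 36892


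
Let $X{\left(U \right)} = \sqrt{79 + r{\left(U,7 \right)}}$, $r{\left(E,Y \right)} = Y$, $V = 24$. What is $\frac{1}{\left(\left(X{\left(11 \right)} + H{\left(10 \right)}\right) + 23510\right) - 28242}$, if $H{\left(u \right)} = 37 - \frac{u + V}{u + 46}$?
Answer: $- \frac{3681356}{17286134105} - \frac{784 \sqrt{86}}{17286134105} \approx -0.00021339$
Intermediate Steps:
$X{\left(U \right)} = \sqrt{86}$ ($X{\left(U \right)} = \sqrt{79 + 7} = \sqrt{86}$)
$H{\left(u \right)} = 37 - \frac{24 + u}{46 + u}$ ($H{\left(u \right)} = 37 - \frac{u + 24}{u + 46} = 37 - \frac{24 + u}{46 + u}$)
$\frac{1}{\left(\left(X{\left(11 \right)} + H{\left(10 \right)}\right) + 23510\right) - 28242} = \frac{1}{\left(\left(\sqrt{86} + \frac{2 \left(839 + 18 \cdot 10\right)}{46 + 10}\right) + 23510\right) - 28242} = \frac{1}{\left(\left(\sqrt{86} + \frac{2 \left(839 + 180\right)}{56}\right) + 23510\right) - 28242} = \frac{1}{\left(\left(\sqrt{86} + 2 \cdot \frac{1}{56} \cdot 1019\right) + 23510\right) - 28242} = \frac{1}{\left(\left(\sqrt{86} + \frac{1019}{28}\right) + 23510\right) - 28242} = \frac{1}{\left(\left(\frac{1019}{28} + \sqrt{86}\right) + 23510\right) - 28242} = \frac{1}{\left(\frac{659299}{28} + \sqrt{86}\right) - 28242} = \frac{1}{- \frac{131477}{28} + \sqrt{86}}$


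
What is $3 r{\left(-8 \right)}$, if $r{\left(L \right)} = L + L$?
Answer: $-48$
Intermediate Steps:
$r{\left(L \right)} = 2 L$
$3 r{\left(-8 \right)} = 3 \cdot 2 \left(-8\right) = 3 \left(-16\right) = -48$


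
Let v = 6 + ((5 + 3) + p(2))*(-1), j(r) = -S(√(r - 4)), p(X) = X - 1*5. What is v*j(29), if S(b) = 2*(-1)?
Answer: 2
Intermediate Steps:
S(b) = -2
p(X) = -5 + X (p(X) = X - 5 = -5 + X)
j(r) = 2 (j(r) = -1*(-2) = 2)
v = 1 (v = 6 + ((5 + 3) + (-5 + 2))*(-1) = 6 + (8 - 3)*(-1) = 6 + 5*(-1) = 6 - 5 = 1)
v*j(29) = 1*2 = 2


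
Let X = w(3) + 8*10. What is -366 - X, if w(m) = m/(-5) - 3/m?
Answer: -2222/5 ≈ -444.40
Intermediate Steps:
w(m) = -3/m - m/5 (w(m) = m*(-1/5) - 3/m = -m/5 - 3/m = -3/m - m/5)
X = 392/5 (X = (-3/3 - 1/5*3) + 8*10 = (-3*1/3 - 3/5) + 80 = (-1 - 3/5) + 80 = -8/5 + 80 = 392/5 ≈ 78.400)
-366 - X = -366 - 1*392/5 = -366 - 392/5 = -2222/5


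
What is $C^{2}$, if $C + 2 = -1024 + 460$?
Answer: $320356$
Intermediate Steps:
$C = -566$ ($C = -2 + \left(-1024 + 460\right) = -2 - 564 = -566$)
$C^{2} = \left(-566\right)^{2} = 320356$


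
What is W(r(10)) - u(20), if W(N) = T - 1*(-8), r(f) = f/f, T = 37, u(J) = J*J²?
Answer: -7955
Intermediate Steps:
u(J) = J³
r(f) = 1
W(N) = 45 (W(N) = 37 - 1*(-8) = 37 + 8 = 45)
W(r(10)) - u(20) = 45 - 1*20³ = 45 - 1*8000 = 45 - 8000 = -7955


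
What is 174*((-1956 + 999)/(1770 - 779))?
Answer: -166518/991 ≈ -168.03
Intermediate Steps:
174*((-1956 + 999)/(1770 - 779)) = 174*(-957/991) = -166518/991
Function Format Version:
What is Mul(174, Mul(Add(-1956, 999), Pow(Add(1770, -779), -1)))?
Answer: Rational(-166518, 991) ≈ -168.03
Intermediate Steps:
Mul(174, Mul(Add(-1956, 999), Pow(Add(1770, -779), -1))) = Mul(174, Mul(-957, Pow(991, -1))) = Mul(174, Mul(-957, Rational(1, 991))) = Mul(174, Rational(-957, 991)) = Rational(-166518, 991)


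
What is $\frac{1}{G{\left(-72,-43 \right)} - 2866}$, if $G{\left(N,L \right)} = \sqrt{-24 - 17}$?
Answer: $- \frac{2866}{8213997} - \frac{i \sqrt{41}}{8213997} \approx -0.00034892 - 7.7954 \cdot 10^{-7} i$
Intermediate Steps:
$G{\left(N,L \right)} = i \sqrt{41}$ ($G{\left(N,L \right)} = \sqrt{-41} = i \sqrt{41}$)
$\frac{1}{G{\left(-72,-43 \right)} - 2866} = \frac{1}{i \sqrt{41} - 2866} = \frac{1}{-2866 + i \sqrt{41}}$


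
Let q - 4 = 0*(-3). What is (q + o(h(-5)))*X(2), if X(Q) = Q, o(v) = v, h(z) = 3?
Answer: 14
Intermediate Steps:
q = 4 (q = 4 + 0*(-3) = 4 + 0 = 4)
(q + o(h(-5)))*X(2) = (4 + 3)*2 = 7*2 = 14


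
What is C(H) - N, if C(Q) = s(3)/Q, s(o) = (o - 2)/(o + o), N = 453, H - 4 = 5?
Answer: -24461/54 ≈ -452.98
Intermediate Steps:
H = 9 (H = 4 + 5 = 9)
s(o) = (-2 + o)/(2*o) (s(o) = (-2 + o)/((2*o)) = (-2 + o)*(1/(2*o)) = (-2 + o)/(2*o))
C(Q) = 1/(6*Q) (C(Q) = ((½)*(-2 + 3)/3)/Q = ((½)*(⅓)*1)/Q = 1/(6*Q))
C(H) - N = (⅙)/9 - 1*453 = (⅙)*(⅑) - 453 = 1/54 - 453 = -24461/54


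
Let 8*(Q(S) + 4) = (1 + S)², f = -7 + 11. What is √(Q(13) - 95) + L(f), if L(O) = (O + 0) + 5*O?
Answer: 24 + I*√298/2 ≈ 24.0 + 8.6313*I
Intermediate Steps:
f = 4
Q(S) = -4 + (1 + S)²/8
L(O) = 6*O (L(O) = O + 5*O = 6*O)
√(Q(13) - 95) + L(f) = √((-4 + (1 + 13)²/8) - 95) + 6*4 = √((-4 + (⅛)*14²) - 95) + 24 = √((-4 + (⅛)*196) - 95) + 24 = √((-4 + 49/2) - 95) + 24 = √(41/2 - 95) + 24 = √(-149/2) + 24 = I*√298/2 + 24 = 24 + I*√298/2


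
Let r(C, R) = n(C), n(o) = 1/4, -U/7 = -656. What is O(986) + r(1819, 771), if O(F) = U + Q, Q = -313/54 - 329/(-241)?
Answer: 119411749/26028 ≈ 4587.8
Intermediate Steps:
U = 4592 (U = -7*(-656) = 4592)
n(o) = 1/4
Q = -57667/13014 (Q = -313*1/54 - 329*(-1/241) = -313/54 + 329/241 = -57667/13014 ≈ -4.4312)
r(C, R) = 1/4
O(F) = 59702621/13014 (O(F) = 4592 - 57667/13014 = 59702621/13014)
O(986) + r(1819, 771) = 59702621/13014 + 1/4 = 119411749/26028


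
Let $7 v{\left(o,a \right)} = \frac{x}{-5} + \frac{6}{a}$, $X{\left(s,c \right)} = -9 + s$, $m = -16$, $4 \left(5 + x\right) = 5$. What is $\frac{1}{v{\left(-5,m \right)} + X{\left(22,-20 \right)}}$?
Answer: $\frac{56}{731} \approx 0.076607$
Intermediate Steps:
$x = - \frac{15}{4}$ ($x = -5 + \frac{1}{4} \cdot 5 = -5 + \frac{5}{4} = - \frac{15}{4} \approx -3.75$)
$v{\left(o,a \right)} = \frac{3}{28} + \frac{6}{7 a}$ ($v{\left(o,a \right)} = \frac{- \frac{15}{4 \left(-5\right)} + \frac{6}{a}}{7} = \frac{\left(- \frac{15}{4}\right) \left(- \frac{1}{5}\right) + \frac{6}{a}}{7} = \frac{\frac{3}{4} + \frac{6}{a}}{7} = \frac{3}{28} + \frac{6}{7 a}$)
$\frac{1}{v{\left(-5,m \right)} + X{\left(22,-20 \right)}} = \frac{1}{\frac{3 \left(8 - 16\right)}{28 \left(-16\right)} + \left(-9 + 22\right)} = \frac{1}{\frac{3}{28} \left(- \frac{1}{16}\right) \left(-8\right) + 13} = \frac{1}{\frac{3}{56} + 13} = \frac{1}{\frac{731}{56}} = \frac{56}{731}$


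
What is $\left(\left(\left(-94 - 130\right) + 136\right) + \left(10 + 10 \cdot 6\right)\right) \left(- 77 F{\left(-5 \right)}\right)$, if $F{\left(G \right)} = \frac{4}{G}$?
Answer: $- \frac{5544}{5} \approx -1108.8$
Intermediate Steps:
$\left(\left(\left(-94 - 130\right) + 136\right) + \left(10 + 10 \cdot 6\right)\right) \left(- 77 F{\left(-5 \right)}\right) = \left(\left(\left(-94 - 130\right) + 136\right) + \left(10 + 10 \cdot 6\right)\right) \left(- 77 \frac{4}{-5}\right) = \left(\left(-224 + 136\right) + \left(10 + 60\right)\right) \left(- 77 \cdot 4 \left(- \frac{1}{5}\right)\right) = \left(-88 + 70\right) \left(\left(-77\right) \left(- \frac{4}{5}\right)\right) = \left(-18\right) \frac{308}{5} = - \frac{5544}{5}$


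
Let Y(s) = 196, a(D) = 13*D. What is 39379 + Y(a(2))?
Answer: 39575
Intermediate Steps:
39379 + Y(a(2)) = 39379 + 196 = 39575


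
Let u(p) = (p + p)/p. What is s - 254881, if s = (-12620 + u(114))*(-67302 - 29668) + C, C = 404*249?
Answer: 1223413175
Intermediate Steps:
u(p) = 2 (u(p) = (2*p)/p = 2)
C = 100596
s = 1223668056 (s = (-12620 + 2)*(-67302 - 29668) + 100596 = -12618*(-96970) + 100596 = 1223567460 + 100596 = 1223668056)
s - 254881 = 1223668056 - 254881 = 1223413175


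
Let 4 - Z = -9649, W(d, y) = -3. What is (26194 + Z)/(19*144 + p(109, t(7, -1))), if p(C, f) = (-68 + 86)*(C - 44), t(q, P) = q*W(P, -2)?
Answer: 569/62 ≈ 9.1774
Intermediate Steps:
Z = 9653 (Z = 4 - 1*(-9649) = 4 + 9649 = 9653)
t(q, P) = -3*q (t(q, P) = q*(-3) = -3*q)
p(C, f) = -792 + 18*C (p(C, f) = 18*(-44 + C) = -792 + 18*C)
(26194 + Z)/(19*144 + p(109, t(7, -1))) = (26194 + 9653)/(19*144 + (-792 + 18*109)) = 35847/(2736 + (-792 + 1962)) = 35847/(2736 + 1170) = 35847/3906 = 35847*(1/3906) = 569/62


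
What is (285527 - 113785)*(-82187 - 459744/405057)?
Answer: -1905814070143342/135019 ≈ -1.4115e+10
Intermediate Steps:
(285527 - 113785)*(-82187 - 459744/405057) = 171742*(-82187 - 459744*1/405057) = 171742*(-82187 - 153248/135019) = 171742*(-11096959801/135019) = -1905814070143342/135019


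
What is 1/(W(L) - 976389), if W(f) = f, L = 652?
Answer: -1/975737 ≈ -1.0249e-6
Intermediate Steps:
1/(W(L) - 976389) = 1/(652 - 976389) = 1/(-975737) = -1/975737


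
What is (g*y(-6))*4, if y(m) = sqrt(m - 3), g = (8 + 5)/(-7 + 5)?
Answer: -78*I ≈ -78.0*I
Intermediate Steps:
g = -13/2 (g = 13/(-2) = 13*(-1/2) = -13/2 ≈ -6.5000)
y(m) = sqrt(-3 + m)
(g*y(-6))*4 = -13*sqrt(-3 - 6)/2*4 = -39*I/2*4 = -78*I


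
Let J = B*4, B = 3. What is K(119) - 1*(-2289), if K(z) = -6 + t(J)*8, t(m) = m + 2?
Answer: 2395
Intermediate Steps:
J = 12 (J = 3*4 = 12)
t(m) = 2 + m
K(z) = 106 (K(z) = -6 + (2 + 12)*8 = -6 + 14*8 = -6 + 112 = 106)
K(119) - 1*(-2289) = 106 - 1*(-2289) = 106 + 2289 = 2395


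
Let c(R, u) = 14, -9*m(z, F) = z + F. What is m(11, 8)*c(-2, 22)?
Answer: -266/9 ≈ -29.556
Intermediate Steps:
m(z, F) = -F/9 - z/9 (m(z, F) = -(z + F)/9 = -(F + z)/9 = -F/9 - z/9)
m(11, 8)*c(-2, 22) = (-⅑*8 - ⅑*11)*14 = (-8/9 - 11/9)*14 = -19/9*14 = -266/9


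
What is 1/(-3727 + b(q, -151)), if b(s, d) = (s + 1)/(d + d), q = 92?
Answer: -302/1125647 ≈ -0.00026829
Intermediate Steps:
b(s, d) = (1 + s)/(2*d) (b(s, d) = (1 + s)/((2*d)) = (1 + s)*(1/(2*d)) = (1 + s)/(2*d))
1/(-3727 + b(q, -151)) = 1/(-3727 + (½)*(1 + 92)/(-151)) = 1/(-3727 + (½)*(-1/151)*93) = 1/(-3727 - 93/302) = 1/(-1125647/302) = -302/1125647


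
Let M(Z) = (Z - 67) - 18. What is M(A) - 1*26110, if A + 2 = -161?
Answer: -26358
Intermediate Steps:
A = -163 (A = -2 - 161 = -163)
M(Z) = -85 + Z (M(Z) = (-67 + Z) - 18 = -85 + Z)
M(A) - 1*26110 = (-85 - 163) - 1*26110 = -248 - 26110 = -26358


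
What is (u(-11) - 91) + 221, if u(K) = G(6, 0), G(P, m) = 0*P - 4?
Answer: 126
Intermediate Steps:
G(P, m) = -4 (G(P, m) = 0 - 4 = -4)
u(K) = -4
(u(-11) - 91) + 221 = (-4 - 91) + 221 = -95 + 221 = 126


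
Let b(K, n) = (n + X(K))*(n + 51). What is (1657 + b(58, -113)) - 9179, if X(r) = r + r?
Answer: -7708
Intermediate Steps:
X(r) = 2*r
b(K, n) = (51 + n)*(n + 2*K) (b(K, n) = (n + 2*K)*(n + 51) = (n + 2*K)*(51 + n) = (51 + n)*(n + 2*K))
(1657 + b(58, -113)) - 9179 = (1657 + ((-113)² + 51*(-113) + 102*58 + 2*58*(-113))) - 9179 = (1657 + (12769 - 5763 + 5916 - 13108)) - 9179 = (1657 - 186) - 9179 = 1471 - 9179 = -7708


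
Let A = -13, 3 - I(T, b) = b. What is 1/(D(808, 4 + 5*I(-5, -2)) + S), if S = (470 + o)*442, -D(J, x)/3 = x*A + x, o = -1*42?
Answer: 1/190220 ≈ 5.2571e-6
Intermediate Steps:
o = -42
I(T, b) = 3 - b
D(J, x) = 36*x (D(J, x) = -3*(x*(-13) + x) = -3*(-13*x + x) = -(-36)*x = 36*x)
S = 189176 (S = (470 - 42)*442 = 428*442 = 189176)
1/(D(808, 4 + 5*I(-5, -2)) + S) = 1/(36*(4 + 5*(3 - 1*(-2))) + 189176) = 1/(36*(4 + 5*(3 + 2)) + 189176) = 1/(36*(4 + 5*5) + 189176) = 1/(36*(4 + 25) + 189176) = 1/(36*29 + 189176) = 1/(1044 + 189176) = 1/190220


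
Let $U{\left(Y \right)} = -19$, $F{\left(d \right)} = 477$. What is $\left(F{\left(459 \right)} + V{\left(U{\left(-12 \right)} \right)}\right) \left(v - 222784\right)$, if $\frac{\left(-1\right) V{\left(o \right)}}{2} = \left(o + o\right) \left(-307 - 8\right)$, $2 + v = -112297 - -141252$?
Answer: $4547856753$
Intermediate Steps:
$v = 28953$ ($v = -2 - -28955 = -2 + \left(-112297 + 141252\right) = -2 + 28955 = 28953$)
$V{\left(o \right)} = 1260 o$ ($V{\left(o \right)} = - 2 \left(o + o\right) \left(-307 - 8\right) = - 2 \cdot 2 o \left(-315\right) = - 2 \left(- 630 o\right) = 1260 o$)
$\left(F{\left(459 \right)} + V{\left(U{\left(-12 \right)} \right)}\right) \left(v - 222784\right) = \left(477 + 1260 \left(-19\right)\right) \left(28953 - 222784\right) = \left(477 - 23940\right) \left(-193831\right) = \left(-23463\right) \left(-193831\right) = 4547856753$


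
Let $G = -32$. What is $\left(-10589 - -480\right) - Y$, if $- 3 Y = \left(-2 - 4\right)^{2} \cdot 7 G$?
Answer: $-12797$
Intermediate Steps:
$Y = 2688$ ($Y = - \frac{\left(-2 - 4\right)^{2} \cdot 7 \left(-32\right)}{3} = - \frac{\left(-6\right)^{2} \cdot 7 \left(-32\right)}{3} = - \frac{36 \cdot 7 \left(-32\right)}{3} = - \frac{252 \left(-32\right)}{3} = \left(- \frac{1}{3}\right) \left(-8064\right) = 2688$)
$\left(-10589 - -480\right) - Y = \left(-10589 - -480\right) - 2688 = \left(-10589 + 480\right) - 2688 = -10109 - 2688 = -12797$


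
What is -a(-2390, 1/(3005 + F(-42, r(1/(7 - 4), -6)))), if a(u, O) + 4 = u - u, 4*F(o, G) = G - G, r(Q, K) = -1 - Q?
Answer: 4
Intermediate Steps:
F(o, G) = 0 (F(o, G) = (G - G)/4 = (¼)*0 = 0)
a(u, O) = -4 (a(u, O) = -4 + (u - u) = -4 + 0 = -4)
-a(-2390, 1/(3005 + F(-42, r(1/(7 - 4), -6)))) = -1*(-4) = 4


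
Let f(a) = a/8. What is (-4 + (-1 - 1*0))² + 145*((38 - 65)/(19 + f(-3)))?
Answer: -27595/149 ≈ -185.20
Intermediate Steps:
f(a) = a/8 (f(a) = a*(⅛) = a/8)
(-4 + (-1 - 1*0))² + 145*((38 - 65)/(19 + f(-3))) = (-4 + (-1 - 1*0))² + 145*((38 - 65)/(19 + (⅛)*(-3))) = (-4 + (-1 + 0))² + 145*(-27/(19 - 3/8)) = (-4 - 1)² + 145*(-27/149/8) = (-5)² + 145*(-27*8/149) = 25 + 145*(-216/149) = 25 - 31320/149 = -27595/149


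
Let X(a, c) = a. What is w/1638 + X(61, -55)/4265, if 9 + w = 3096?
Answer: 210571/110890 ≈ 1.8989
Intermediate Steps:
w = 3087 (w = -9 + 3096 = 3087)
w/1638 + X(61, -55)/4265 = 3087/1638 + 61/4265 = 3087*(1/1638) + 61*(1/4265) = 49/26 + 61/4265 = 210571/110890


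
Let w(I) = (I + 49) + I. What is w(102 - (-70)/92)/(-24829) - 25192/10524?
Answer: -3611981840/1502477277 ≈ -2.4040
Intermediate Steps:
w(I) = 49 + 2*I (w(I) = (49 + I) + I = 49 + 2*I)
w(102 - (-70)/92)/(-24829) - 25192/10524 = (49 + 2*(102 - (-70)/92))/(-24829) - 25192/10524 = (49 + 2*(102 - (-70)/92))*(-1/24829) - 25192*1/10524 = (49 + 2*(102 - 1*(-35/46)))*(-1/24829) - 6298/2631 = (49 + 2*(102 + 35/46))*(-1/24829) - 6298/2631 = (49 + 2*(4727/46))*(-1/24829) - 6298/2631 = (49 + 4727/23)*(-1/24829) - 6298/2631 = (5854/23)*(-1/24829) - 6298/2631 = -5854/571067 - 6298/2631 = -3611981840/1502477277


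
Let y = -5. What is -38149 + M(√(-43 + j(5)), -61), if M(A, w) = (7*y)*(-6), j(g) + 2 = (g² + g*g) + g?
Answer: -37939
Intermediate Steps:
j(g) = -2 + g + 2*g² (j(g) = -2 + ((g² + g*g) + g) = -2 + ((g² + g²) + g) = -2 + (2*g² + g) = -2 + (g + 2*g²) = -2 + g + 2*g²)
M(A, w) = 210 (M(A, w) = (7*(-5))*(-6) = -35*(-6) = 210)
-38149 + M(√(-43 + j(5)), -61) = -38149 + 210 = -37939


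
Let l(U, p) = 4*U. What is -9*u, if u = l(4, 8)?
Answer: -144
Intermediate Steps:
u = 16 (u = 4*4 = 16)
-9*u = -9*16 = -144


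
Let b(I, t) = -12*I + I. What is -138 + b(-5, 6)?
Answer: -83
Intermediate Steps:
b(I, t) = -11*I
-138 + b(-5, 6) = -138 - 11*(-5) = -138 + 55 = -83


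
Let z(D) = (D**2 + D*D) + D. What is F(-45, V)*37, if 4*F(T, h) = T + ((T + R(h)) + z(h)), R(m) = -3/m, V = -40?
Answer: 4543711/160 ≈ 28398.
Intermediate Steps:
z(D) = D + 2*D**2 (z(D) = (D**2 + D**2) + D = 2*D**2 + D = D + 2*D**2)
F(T, h) = T/2 - 3/(4*h) + h*(1 + 2*h)/4 (F(T, h) = (T + ((T - 3/h) + h*(1 + 2*h)))/4 = (T + (T - 3/h + h*(1 + 2*h)))/4 = (-3/h + 2*T + h*(1 + 2*h))/4 = T/2 - 3/(4*h) + h*(1 + 2*h)/4)
F(-45, V)*37 = ((1/4)*(-3 - 40*(2*(-45) - 40*(1 + 2*(-40))))/(-40))*37 = ((1/4)*(-1/40)*(-3 - 40*(-90 - 40*(1 - 80))))*37 = ((1/4)*(-1/40)*(-3 - 40*(-90 - 40*(-79))))*37 = ((1/4)*(-1/40)*(-3 - 40*(-90 + 3160)))*37 = ((1/4)*(-1/40)*(-3 - 40*3070))*37 = ((1/4)*(-1/40)*(-3 - 122800))*37 = ((1/4)*(-1/40)*(-122803))*37 = (122803/160)*37 = 4543711/160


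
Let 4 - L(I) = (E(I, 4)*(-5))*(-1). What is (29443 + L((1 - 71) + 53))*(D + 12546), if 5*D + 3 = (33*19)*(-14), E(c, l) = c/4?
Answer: 6359130477/20 ≈ 3.1796e+8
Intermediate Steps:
E(c, l) = c/4 (E(c, l) = c*(¼) = c/4)
L(I) = 4 - 5*I/4 (L(I) = 4 - (I/4)*(-5)*(-1) = 4 - (-5*I/4)*(-1) = 4 - 5*I/4)
D = -8781/5 (D = -⅗ + ((33*19)*(-14))/5 = -⅗ + (627*(-14))/5 = -⅗ + (⅕)*(-8778) = -⅗ - 8778/5 = -8781/5 ≈ -1756.2)
(29443 + L((1 - 71) + 53))*(D + 12546) = (29443 + (4 - 5*((1 - 71) + 53)/4))*(-8781/5 + 12546) = (29443 + (4 - 5*(-70 + 53)/4))*(53949/5) = (29443 + (4 - 5/4*(-17)))*(53949/5) = (29443 + (4 + 85/4))*(53949/5) = (29443 + 101/4)*(53949/5) = (117873/4)*(53949/5) = 6359130477/20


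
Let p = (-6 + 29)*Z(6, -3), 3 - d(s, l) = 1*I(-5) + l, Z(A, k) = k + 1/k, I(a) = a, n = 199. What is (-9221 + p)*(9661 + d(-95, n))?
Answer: -264146710/3 ≈ -8.8049e+7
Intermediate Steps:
d(s, l) = 8 - l (d(s, l) = 3 - (1*(-5) + l) = 3 - (-5 + l) = 3 + (5 - l) = 8 - l)
p = -230/3 (p = (-6 + 29)*(-3 + 1/(-3)) = 23*(-3 - ⅓) = 23*(-10/3) = -230/3 ≈ -76.667)
(-9221 + p)*(9661 + d(-95, n)) = (-9221 - 230/3)*(9661 + (8 - 1*199)) = -27893*(9661 + (8 - 199))/3 = -27893*(9661 - 191)/3 = -27893/3*9470 = -264146710/3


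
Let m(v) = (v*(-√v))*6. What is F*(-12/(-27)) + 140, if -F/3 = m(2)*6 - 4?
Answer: 436/3 + 96*√2 ≈ 281.10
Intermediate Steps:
m(v) = -6*v^(3/2) (m(v) = -v^(3/2)*6 = -6*v^(3/2))
F = 12 + 216*√2 (F = -3*(-12*√2*6 - 4) = -3*(-72*√2 - 4) = -3*(-4 - 72*√2) = 12 + 216*√2 ≈ 317.47)
F*(-12/(-27)) + 140 = (12 + 216*√2)*(-12/(-27)) + 140 = (12 + 216*√2)*(-12*(-1/27)) + 140 = (12 + 216*√2)*(4/9) + 140 = (16/3 + 96*√2) + 140 = 436/3 + 96*√2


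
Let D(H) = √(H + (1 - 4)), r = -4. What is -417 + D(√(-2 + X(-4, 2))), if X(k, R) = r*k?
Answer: -417 + √(-3 + √14) ≈ -416.14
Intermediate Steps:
X(k, R) = -4*k
D(H) = √(-3 + H) (D(H) = √(H - 3) = √(-3 + H))
-417 + D(√(-2 + X(-4, 2))) = -417 + √(-3 + √(-2 - 4*(-4))) = -417 + √(-3 + √(-2 + 16)) = -417 + √(-3 + √14)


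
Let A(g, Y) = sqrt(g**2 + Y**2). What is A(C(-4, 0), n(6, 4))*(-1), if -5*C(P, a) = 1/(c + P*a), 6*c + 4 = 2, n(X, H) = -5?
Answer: -sqrt(634)/5 ≈ -5.0359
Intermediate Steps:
c = -1/3 (c = -2/3 + (1/6)*2 = -2/3 + 1/3 = -1/3 ≈ -0.33333)
C(P, a) = -1/(5*(-1/3 + P*a))
A(g, Y) = sqrt(Y**2 + g**2)
A(C(-4, 0), n(6, 4))*(-1) = sqrt((-5)**2 + (-3/(-5 + 15*(-4)*0))**2)*(-1) = sqrt(25 + (-3/(-5 + 0))**2)*(-1) = sqrt(25 + (-3/(-5))**2)*(-1) = sqrt(25 + (-3*(-1/5))**2)*(-1) = sqrt(25 + (3/5)**2)*(-1) = sqrt(25 + 9/25)*(-1) = sqrt(634/25)*(-1) = (sqrt(634)/5)*(-1) = -sqrt(634)/5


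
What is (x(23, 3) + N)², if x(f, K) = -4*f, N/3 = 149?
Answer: 126025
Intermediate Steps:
N = 447 (N = 3*149 = 447)
(x(23, 3) + N)² = (-4*23 + 447)² = (-92 + 447)² = 355² = 126025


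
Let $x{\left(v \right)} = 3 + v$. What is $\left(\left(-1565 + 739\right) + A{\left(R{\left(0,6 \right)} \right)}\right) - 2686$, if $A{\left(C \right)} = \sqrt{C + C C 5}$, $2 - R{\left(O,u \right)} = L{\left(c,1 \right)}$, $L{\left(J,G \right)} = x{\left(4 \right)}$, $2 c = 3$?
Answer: $-3512 + 2 \sqrt{30} \approx -3501.0$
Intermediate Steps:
$c = \frac{3}{2}$ ($c = \frac{1}{2} \cdot 3 = \frac{3}{2} \approx 1.5$)
$L{\left(J,G \right)} = 7$ ($L{\left(J,G \right)} = 3 + 4 = 7$)
$R{\left(O,u \right)} = -5$ ($R{\left(O,u \right)} = 2 - 7 = -5$)
$A{\left(C \right)} = \sqrt{C + 5 C^{2}}$ ($A{\left(C \right)} = \sqrt{C + C^{2} \cdot 5} = \sqrt{C + 5 C^{2}}$)
$\left(\left(-1565 + 739\right) + A{\left(R{\left(0,6 \right)} \right)}\right) - 2686 = \left(\left(-1565 + 739\right) + \sqrt{- 5 \left(1 + 5 \left(-5\right)\right)}\right) - 2686 = \left(-826 + \sqrt{- 5 \left(1 - 25\right)}\right) - 2686 = \left(-826 + \sqrt{\left(-5\right) \left(-24\right)}\right) - 2686 = \left(-826 + \sqrt{120}\right) - 2686 = \left(-826 + 2 \sqrt{30}\right) - 2686 = -3512 + 2 \sqrt{30}$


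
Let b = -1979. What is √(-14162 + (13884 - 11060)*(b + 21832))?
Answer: √56050710 ≈ 7486.7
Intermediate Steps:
√(-14162 + (13884 - 11060)*(b + 21832)) = √(-14162 + (13884 - 11060)*(-1979 + 21832)) = √(-14162 + 2824*19853) = √(-14162 + 56064872) = √56050710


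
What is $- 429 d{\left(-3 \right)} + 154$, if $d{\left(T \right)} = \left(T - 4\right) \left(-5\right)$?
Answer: $-14861$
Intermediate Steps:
$d{\left(T \right)} = 20 - 5 T$ ($d{\left(T \right)} = \left(-4 + T\right) \left(-5\right) = 20 - 5 T$)
$- 429 d{\left(-3 \right)} + 154 = - 429 \left(20 - -15\right) + 154 = - 429 \left(20 + 15\right) + 154 = \left(-429\right) 35 + 154 = -15015 + 154 = -14861$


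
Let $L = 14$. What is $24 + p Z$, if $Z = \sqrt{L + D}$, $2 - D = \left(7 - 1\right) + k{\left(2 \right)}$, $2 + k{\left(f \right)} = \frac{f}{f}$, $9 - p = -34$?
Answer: $24 + 43 \sqrt{11} \approx 166.61$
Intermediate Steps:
$p = 43$ ($p = 9 - -34 = 9 + 34 = 43$)
$k{\left(f \right)} = -1$ ($k{\left(f \right)} = -2 + \frac{f}{f} = -2 + 1 = -1$)
$D = -3$ ($D = 2 - \left(\left(7 - 1\right) - 1\right) = 2 - \left(6 - 1\right) = 2 - 5 = -3$)
$Z = \sqrt{11}$ ($Z = \sqrt{14 - 3} = \sqrt{11} \approx 3.3166$)
$24 + p Z = 24 + 43 \sqrt{11}$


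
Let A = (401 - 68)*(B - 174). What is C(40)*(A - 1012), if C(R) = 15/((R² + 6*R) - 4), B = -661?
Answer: -1395335/612 ≈ -2280.0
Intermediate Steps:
C(R) = 15/(-4 + R² + 6*R)
A = -278055 (A = (401 - 68)*(-661 - 174) = 333*(-835) = -278055)
C(40)*(A - 1012) = (15/(-4 + 40² + 6*40))*(-278055 - 1012) = (15/(-4 + 1600 + 240))*(-279067) = (15/1836)*(-279067) = (15*(1/1836))*(-279067) = (5/612)*(-279067) = -1395335/612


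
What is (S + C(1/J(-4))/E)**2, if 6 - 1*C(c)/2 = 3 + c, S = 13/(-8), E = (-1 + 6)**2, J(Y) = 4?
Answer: 78961/40000 ≈ 1.9740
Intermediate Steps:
E = 25 (E = 5**2 = 25)
S = -13/8 (S = 13*(-1/8) = -13/8 ≈ -1.6250)
C(c) = 6 - 2*c (C(c) = 12 - 2*(3 + c) = 12 + (-6 - 2*c) = 6 - 2*c)
(S + C(1/J(-4))/E)**2 = (-13/8 + (6 - 2/4)/25)**2 = (-13/8 + (6 - 2/4)*(1/25))**2 = (-13/8 + (6 - 2*1/4)*(1/25))**2 = (-13/8 + (6 - 1/2)*(1/25))**2 = (-13/8 + (11/2)*(1/25))**2 = (-13/8 + 11/50)**2 = (-281/200)**2 = 78961/40000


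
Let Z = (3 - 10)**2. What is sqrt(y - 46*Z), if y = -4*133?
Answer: I*sqrt(2786) ≈ 52.783*I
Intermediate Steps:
Z = 49 (Z = (-7)**2 = 49)
y = -532
sqrt(y - 46*Z) = sqrt(-532 - 46*49) = sqrt(-532 - 2254) = sqrt(-2786) = I*sqrt(2786)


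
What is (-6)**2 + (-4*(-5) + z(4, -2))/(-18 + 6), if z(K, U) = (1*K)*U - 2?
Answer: 211/6 ≈ 35.167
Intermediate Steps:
z(K, U) = -2 + K*U (z(K, U) = K*U - 2 = -2 + K*U)
(-6)**2 + (-4*(-5) + z(4, -2))/(-18 + 6) = (-6)**2 + (-4*(-5) + (-2 + 4*(-2)))/(-18 + 6) = 36 + (20 + (-2 - 8))/(-12) = 36 - (20 - 10)/12 = 36 - 1/12*10 = 36 - 5/6 = 211/6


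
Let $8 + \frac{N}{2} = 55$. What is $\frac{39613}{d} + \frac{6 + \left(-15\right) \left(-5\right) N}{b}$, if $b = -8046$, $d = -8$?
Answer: $- \frac{17710147}{3576} \approx -4952.5$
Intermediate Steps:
$N = 94$ ($N = -16 + 2 \cdot 55 = -16 + 110 = 94$)
$\frac{39613}{d} + \frac{6 + \left(-15\right) \left(-5\right) N}{b} = \frac{39613}{-8} + \frac{6 + \left(-15\right) \left(-5\right) 94}{-8046} = 39613 \left(- \frac{1}{8}\right) + \left(6 + 75 \cdot 94\right) \left(- \frac{1}{8046}\right) = - \frac{39613}{8} + \left(6 + 7050\right) \left(- \frac{1}{8046}\right) = - \frac{39613}{8} + 7056 \left(- \frac{1}{8046}\right) = - \frac{39613}{8} - \frac{392}{447} = - \frac{17710147}{3576}$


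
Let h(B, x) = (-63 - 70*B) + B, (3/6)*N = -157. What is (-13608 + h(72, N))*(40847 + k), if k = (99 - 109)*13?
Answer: -758924163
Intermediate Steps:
N = -314 (N = 2*(-157) = -314)
k = -130 (k = -10*13 = -130)
h(B, x) = -63 - 69*B
(-13608 + h(72, N))*(40847 + k) = (-13608 + (-63 - 69*72))*(40847 - 130) = (-13608 + (-63 - 4968))*40717 = (-13608 - 5031)*40717 = -18639*40717 = -758924163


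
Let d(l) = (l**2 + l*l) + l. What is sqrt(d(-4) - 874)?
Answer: 3*I*sqrt(94) ≈ 29.086*I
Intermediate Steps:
d(l) = l + 2*l**2 (d(l) = (l**2 + l**2) + l = 2*l**2 + l = l + 2*l**2)
sqrt(d(-4) - 874) = sqrt(-4*(1 + 2*(-4)) - 874) = sqrt(-4*(1 - 8) - 874) = sqrt(-4*(-7) - 874) = sqrt(28 - 874) = sqrt(-846) = 3*I*sqrt(94)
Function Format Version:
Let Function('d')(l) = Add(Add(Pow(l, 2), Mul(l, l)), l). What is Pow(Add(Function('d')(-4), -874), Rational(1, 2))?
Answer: Mul(3, I, Pow(94, Rational(1, 2))) ≈ Mul(29.086, I)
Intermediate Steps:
Function('d')(l) = Add(l, Mul(2, Pow(l, 2))) (Function('d')(l) = Add(Add(Pow(l, 2), Pow(l, 2)), l) = Add(Mul(2, Pow(l, 2)), l) = Add(l, Mul(2, Pow(l, 2))))
Pow(Add(Function('d')(-4), -874), Rational(1, 2)) = Pow(Add(Mul(-4, Add(1, Mul(2, -4))), -874), Rational(1, 2)) = Pow(Add(Mul(-4, Add(1, -8)), -874), Rational(1, 2)) = Pow(Add(Mul(-4, -7), -874), Rational(1, 2)) = Pow(Add(28, -874), Rational(1, 2)) = Pow(-846, Rational(1, 2)) = Mul(3, I, Pow(94, Rational(1, 2)))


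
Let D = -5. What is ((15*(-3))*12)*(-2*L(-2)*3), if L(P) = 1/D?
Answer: -648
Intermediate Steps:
L(P) = -⅕ (L(P) = 1/(-5) = -⅕)
((15*(-3))*12)*(-2*L(-2)*3) = ((15*(-3))*12)*(-2*(-⅕)*3) = (-45*12)*((⅖)*3) = -540*6/5 = -648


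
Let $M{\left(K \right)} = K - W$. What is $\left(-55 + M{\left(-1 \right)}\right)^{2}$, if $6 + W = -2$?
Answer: $2304$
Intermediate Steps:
$W = -8$ ($W = -6 - 2 = -8$)
$M{\left(K \right)} = 8 + K$ ($M{\left(K \right)} = K - -8 = K + 8 = 8 + K$)
$\left(-55 + M{\left(-1 \right)}\right)^{2} = \left(-55 + \left(8 - 1\right)\right)^{2} = \left(-55 + 7\right)^{2} = \left(-48\right)^{2} = 2304$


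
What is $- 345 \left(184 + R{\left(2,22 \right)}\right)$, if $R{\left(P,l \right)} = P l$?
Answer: $-78660$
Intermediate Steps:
$- 345 \left(184 + R{\left(2,22 \right)}\right) = - 345 \left(184 + 2 \cdot 22\right) = - 345 \left(184 + 44\right) = \left(-345\right) 228 = -78660$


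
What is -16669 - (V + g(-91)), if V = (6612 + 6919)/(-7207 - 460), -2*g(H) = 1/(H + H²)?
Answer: -2093162387293/125585460 ≈ -16667.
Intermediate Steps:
g(H) = -1/(2*(H + H²))
V = -13531/7667 (V = 13531/(-7667) = 13531*(-1/7667) = -13531/7667 ≈ -1.7648)
-16669 - (V + g(-91)) = -16669 - (-13531/7667 - ½/(-91*(1 - 91))) = -16669 - (-13531/7667 - ½*(-1/91)/(-90)) = -16669 - (-13531/7667 - ½*(-1/91)*(-1/90)) = -16669 - (-13531/7667 - 1/16380) = -16669 - 1*(-221645447/125585460) = -16669 + 221645447/125585460 = -2093162387293/125585460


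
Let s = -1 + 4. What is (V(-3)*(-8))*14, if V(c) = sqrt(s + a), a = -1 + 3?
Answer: -112*sqrt(5) ≈ -250.44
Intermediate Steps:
s = 3
a = 2
V(c) = sqrt(5) (V(c) = sqrt(3 + 2) = sqrt(5))
(V(-3)*(-8))*14 = (sqrt(5)*(-8))*14 = -8*sqrt(5)*14 = -112*sqrt(5)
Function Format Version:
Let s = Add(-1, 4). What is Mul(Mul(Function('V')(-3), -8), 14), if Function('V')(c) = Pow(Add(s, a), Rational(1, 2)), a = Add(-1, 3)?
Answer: Mul(-112, Pow(5, Rational(1, 2))) ≈ -250.44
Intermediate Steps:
s = 3
a = 2
Function('V')(c) = Pow(5, Rational(1, 2)) (Function('V')(c) = Pow(Add(3, 2), Rational(1, 2)) = Pow(5, Rational(1, 2)))
Mul(Mul(Function('V')(-3), -8), 14) = Mul(Mul(Pow(5, Rational(1, 2)), -8), 14) = Mul(Mul(-8, Pow(5, Rational(1, 2))), 14) = Mul(-112, Pow(5, Rational(1, 2)))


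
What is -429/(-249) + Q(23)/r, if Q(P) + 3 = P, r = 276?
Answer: 10282/5727 ≈ 1.7954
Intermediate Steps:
Q(P) = -3 + P
-429/(-249) + Q(23)/r = -429/(-249) + (-3 + 23)/276 = -429*(-1/249) + 20*(1/276) = 143/83 + 5/69 = 10282/5727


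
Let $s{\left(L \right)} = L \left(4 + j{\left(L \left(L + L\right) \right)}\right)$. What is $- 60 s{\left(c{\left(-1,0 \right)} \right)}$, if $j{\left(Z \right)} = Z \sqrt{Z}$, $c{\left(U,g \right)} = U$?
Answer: $240 + 120 \sqrt{2} \approx 409.71$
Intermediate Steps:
$j{\left(Z \right)} = Z^{\frac{3}{2}}$
$s{\left(L \right)} = L \left(4 + 2 \sqrt{2} \left(L^{2}\right)^{\frac{3}{2}}\right)$ ($s{\left(L \right)} = L \left(4 + \left(L \left(L + L\right)\right)^{\frac{3}{2}}\right) = L \left(4 + \left(L 2 L\right)^{\frac{3}{2}}\right) = L \left(4 + \left(2 L^{2}\right)^{\frac{3}{2}}\right) = L \left(4 + 2 \sqrt{2} \left(L^{2}\right)^{\frac{3}{2}}\right)$)
$- 60 s{\left(c{\left(-1,0 \right)} \right)} = - 60 \cdot 2 \left(-1\right) \left(2 + \sqrt{2} \left(\left(-1\right)^{2}\right)^{\frac{3}{2}}\right) = - 60 \cdot 2 \left(-1\right) \left(2 + \sqrt{2} \cdot 1^{\frac{3}{2}}\right) = - 60 \cdot 2 \left(-1\right) \left(2 + \sqrt{2} \cdot 1\right) = - 60 \cdot 2 \left(-1\right) \left(2 + \sqrt{2}\right) = - 60 \left(-4 - 2 \sqrt{2}\right) = 240 + 120 \sqrt{2}$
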